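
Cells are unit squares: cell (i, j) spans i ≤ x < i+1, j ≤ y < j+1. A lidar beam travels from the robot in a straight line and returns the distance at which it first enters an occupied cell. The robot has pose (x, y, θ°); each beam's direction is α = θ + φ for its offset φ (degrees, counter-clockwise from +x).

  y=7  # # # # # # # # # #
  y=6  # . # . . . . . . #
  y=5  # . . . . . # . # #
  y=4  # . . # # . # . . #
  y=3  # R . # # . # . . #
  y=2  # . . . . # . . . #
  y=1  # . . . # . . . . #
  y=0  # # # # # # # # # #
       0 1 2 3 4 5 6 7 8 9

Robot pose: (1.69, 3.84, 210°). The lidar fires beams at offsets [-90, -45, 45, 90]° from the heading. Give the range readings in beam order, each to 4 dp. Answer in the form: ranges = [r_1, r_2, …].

beam 1: φ=-90°, α=120°
  cosα=-0.5000 sinα=0.8660 | (1,3) | tMaxX 1.3800 tMaxY 0.1848 | tΔX 2.0000 tΔY 1.1547
    t=0.1848 [y] (1,4)
    t=1.3395 [y] (1,5)
    t=1.3800 [x] (0,5) — stop
  → r_1 = 1.3800
beam 2: φ=-45°, α=165°
  cosα=-0.9659 sinα=0.2588 | (1,3) | tMaxX 0.7143 tMaxY 0.6182 | tΔX 1.0353 tΔY 3.8637
    t=0.6182 [y] (1,4)
    t=0.7143 [x] (0,4) — stop
  → r_2 = 0.7143
beam 3: φ=45°, α=255°
  cosα=-0.2588 sinα=-0.9659 | (1,3) | tMaxX 2.6660 tMaxY 0.8696 | tΔX 3.8637 tΔY 1.0353
    t=0.8696 [y] (1,2)
    t=1.9049 [y] (1,1)
    t=2.6660 [x] (0,1) — stop
  → r_3 = 2.6660
beam 4: φ=90°, α=300°
  cosα=0.5000 sinα=-0.8660 | (1,3) | tMaxX 0.6200 tMaxY 0.9699 | tΔX 2.0000 tΔY 1.1547
    t=0.6200 [x] (2,3)
    t=0.9699 [y] (2,2)
    t=2.1246 [y] (2,1)
    t=2.6200 [x] (3,1)
    t=3.2793 [y] (3,0) — stop
  → r_4 = 3.2793

ranges = [1.3800, 0.7143, 2.6660, 3.2793]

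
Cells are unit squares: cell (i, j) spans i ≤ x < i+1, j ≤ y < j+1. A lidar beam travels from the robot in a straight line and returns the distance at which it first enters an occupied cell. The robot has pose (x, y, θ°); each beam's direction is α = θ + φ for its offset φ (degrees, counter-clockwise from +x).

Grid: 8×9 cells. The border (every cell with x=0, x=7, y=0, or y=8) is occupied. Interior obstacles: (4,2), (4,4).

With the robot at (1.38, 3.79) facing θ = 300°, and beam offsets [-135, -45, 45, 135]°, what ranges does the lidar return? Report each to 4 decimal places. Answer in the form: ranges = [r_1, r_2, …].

ranges = [0.3934, 1.4682, 3.0523, 4.3585]

beam 1: φ=-135°, α=165°
  d=(-0.9659,0.2588)  start (1,3)  tX=0.3934 tY=0.8114  stride 1/|dx|=1.0353 1/|dy|=3.8637
    cross x-line → (0,3), t=0.3934 (wall)
  → r_1 = 0.3934
beam 2: φ=-45°, α=255°
  d=(-0.2588,-0.9659)  start (1,3)  tX=1.4682 tY=0.8179  stride 1/|dx|=3.8637 1/|dy|=1.0353
    cross y-line → (1,2), t=0.8179
    cross x-line → (0,2), t=1.4682 (wall)
  → r_2 = 1.4682
beam 3: φ=45°, α=345°
  d=(0.9659,-0.2588)  start (1,3)  tX=0.6419 tY=3.0523  stride 1/|dx|=1.0353 1/|dy|=3.8637
    cross x-line → (2,3), t=0.6419
    cross x-line → (3,3), t=1.6771
    cross x-line → (4,3), t=2.7124
    cross y-line → (4,2), t=3.0523 (wall)
  → r_3 = 3.0523
beam 4: φ=135°, α=75°
  d=(0.2588,0.9659)  start (1,3)  tX=2.3955 tY=0.2174  stride 1/|dx|=3.8637 1/|dy|=1.0353
    cross y-line → (1,4), t=0.2174
    cross y-line → (1,5), t=1.2527
    cross y-line → (1,6), t=2.2880
    cross x-line → (2,6), t=2.3955
    cross y-line → (2,7), t=3.3232
    cross y-line → (2,8), t=4.3585 (wall)
  → r_4 = 4.3585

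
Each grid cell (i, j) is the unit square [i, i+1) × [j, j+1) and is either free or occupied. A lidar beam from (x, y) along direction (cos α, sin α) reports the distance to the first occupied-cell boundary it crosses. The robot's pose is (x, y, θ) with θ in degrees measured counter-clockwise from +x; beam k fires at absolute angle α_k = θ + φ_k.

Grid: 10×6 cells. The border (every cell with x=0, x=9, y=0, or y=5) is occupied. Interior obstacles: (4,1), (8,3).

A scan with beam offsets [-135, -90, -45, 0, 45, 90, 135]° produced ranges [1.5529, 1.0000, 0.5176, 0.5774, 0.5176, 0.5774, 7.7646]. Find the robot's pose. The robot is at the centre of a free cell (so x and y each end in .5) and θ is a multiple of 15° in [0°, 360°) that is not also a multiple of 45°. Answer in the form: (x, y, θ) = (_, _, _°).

(x, y, θ) = (8.5, 2.5, 30°)

Enumerate (i+0.5, j+0.5, θ) over the 30 free cells and 16 admissible headings. For each, cast all 7 beams and compare to the given ranges.
  (5.5, 3.5, 165°): beam 1 = 3.0000 ≠ 1.5529 ✗
  (4.5, 4.5, 240°): beam 1 = 0.5176 ≠ 1.5529 ✗
  (1.5, 4.5, 345°): beam 1 = 0.5774 ≠ 1.5529 ✗
  …
  (8.5, 2.5, 30°): r_1=1.5529, r_2=1.0000, r_3=0.5176, r_4=0.5774, r_5=0.5176, r_6=0.5774, r_7=7.7646 — all match ✓
Only this pose fits every beam.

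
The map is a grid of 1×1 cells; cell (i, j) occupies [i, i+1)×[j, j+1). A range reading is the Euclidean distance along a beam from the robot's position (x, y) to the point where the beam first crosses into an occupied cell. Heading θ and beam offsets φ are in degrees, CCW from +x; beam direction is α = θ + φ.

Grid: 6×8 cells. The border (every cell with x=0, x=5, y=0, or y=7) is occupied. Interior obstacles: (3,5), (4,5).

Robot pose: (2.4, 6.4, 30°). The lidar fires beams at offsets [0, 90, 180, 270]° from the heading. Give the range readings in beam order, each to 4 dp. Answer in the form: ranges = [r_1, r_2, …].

beam 1: φ=0°, α=30°
  cosα=0.8660 sinα=0.5000 | (2,6) | tMaxX 0.6928 tMaxY 1.2000 | tΔX 1.1547 tΔY 2.0000
    t=0.6928 [x] (3,6)
    t=1.2000 [y] (3,7) — stop
  → r_1 = 1.2000
beam 2: φ=90°, α=120°
  cosα=-0.5000 sinα=0.8660 | (2,6) | tMaxX 0.8000 tMaxY 0.6928 | tΔX 2.0000 tΔY 1.1547
    t=0.6928 [y] (2,7) — stop
  → r_2 = 0.6928
beam 3: φ=180°, α=210°
  cosα=-0.8660 sinα=-0.5000 | (2,6) | tMaxX 0.4619 tMaxY 0.8000 | tΔX 1.1547 tΔY 2.0000
    t=0.4619 [x] (1,6)
    t=0.8000 [y] (1,5)
    t=1.6166 [x] (0,5) — stop
  → r_3 = 1.6166
beam 4: φ=270°, α=300°
  cosα=0.5000 sinα=-0.8660 | (2,6) | tMaxX 1.2000 tMaxY 0.4619 | tΔX 2.0000 tΔY 1.1547
    t=0.4619 [y] (2,5)
    t=1.2000 [x] (3,5) — stop
  → r_4 = 1.2000

ranges = [1.2000, 0.6928, 1.6166, 1.2000]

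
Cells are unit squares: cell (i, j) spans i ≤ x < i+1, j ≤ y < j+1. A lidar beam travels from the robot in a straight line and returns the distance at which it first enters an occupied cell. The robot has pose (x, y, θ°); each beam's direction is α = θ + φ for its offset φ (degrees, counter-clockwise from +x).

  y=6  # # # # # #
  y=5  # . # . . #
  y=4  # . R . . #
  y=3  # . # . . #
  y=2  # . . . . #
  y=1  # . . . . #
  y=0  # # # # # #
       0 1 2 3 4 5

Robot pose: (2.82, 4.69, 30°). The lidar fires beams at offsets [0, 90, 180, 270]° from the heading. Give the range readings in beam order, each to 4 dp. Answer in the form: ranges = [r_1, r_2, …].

beam 1: φ=0°, α=30°
  dir = (cos 30°, sin 30°) = (0.8660, 0.5000); from cell (2,4)
  next x-line at t=0.2078, next y-line at t=0.6200; Δt_x=1.1547, Δt_y=2.0000
    x: enter (3,4) at t=0.2078
    y: enter (3,5) at t=0.6200
    x: enter (4,5) at t=1.3625
    x: enter (5,5) at t=2.5172 ← occupied
  → r_1 = 2.5172
beam 2: φ=90°, α=120°
  dir = (cos 120°, sin 120°) = (-0.5000, 0.8660); from cell (2,4)
  next x-line at t=1.6400, next y-line at t=0.3580; Δt_x=2.0000, Δt_y=1.1547
    y: enter (2,5) at t=0.3580 ← occupied
  → r_2 = 0.3580
beam 3: φ=180°, α=210°
  dir = (cos 210°, sin 210°) = (-0.8660, -0.5000); from cell (2,4)
  next x-line at t=0.9469, next y-line at t=1.3800; Δt_x=1.1547, Δt_y=2.0000
    x: enter (1,4) at t=0.9469
    y: enter (1,3) at t=1.3800
    x: enter (0,3) at t=2.1016 ← occupied
  → r_3 = 2.1016
beam 4: φ=270°, α=300°
  dir = (cos 300°, sin 300°) = (0.5000, -0.8660); from cell (2,4)
  next x-line at t=0.3600, next y-line at t=0.7967; Δt_x=2.0000, Δt_y=1.1547
    x: enter (3,4) at t=0.3600
    y: enter (3,3) at t=0.7967
    y: enter (3,2) at t=1.9514
    x: enter (4,2) at t=2.3600
    y: enter (4,1) at t=3.1061
    y: enter (4,0) at t=4.2608 ← occupied
  → r_4 = 4.2608

ranges = [2.5172, 0.3580, 2.1016, 4.2608]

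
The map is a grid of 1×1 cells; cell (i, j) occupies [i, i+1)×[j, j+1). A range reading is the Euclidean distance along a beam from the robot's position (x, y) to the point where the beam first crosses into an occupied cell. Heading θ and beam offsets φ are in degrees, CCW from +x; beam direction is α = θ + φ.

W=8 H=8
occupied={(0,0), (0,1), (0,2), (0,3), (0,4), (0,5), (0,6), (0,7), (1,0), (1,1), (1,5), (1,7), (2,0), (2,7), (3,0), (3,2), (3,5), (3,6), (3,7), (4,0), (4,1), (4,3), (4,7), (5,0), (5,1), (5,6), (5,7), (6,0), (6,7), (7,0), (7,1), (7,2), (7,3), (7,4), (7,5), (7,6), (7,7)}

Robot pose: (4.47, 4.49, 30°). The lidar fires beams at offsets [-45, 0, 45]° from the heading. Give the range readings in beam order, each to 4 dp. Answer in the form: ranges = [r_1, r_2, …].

ranges = [2.6192, 2.9214, 2.0478]

beam 1: φ=-45°, α=345°
  cosα=0.9659 sinα=-0.2588 | (4,4) | tMaxX 0.5487 tMaxY 1.8932 | tΔX 1.0353 tΔY 3.8637
    t=0.5487 [x] (5,4)
    t=1.5840 [x] (6,4)
    t=1.8932 [y] (6,3)
    t=2.6192 [x] (7,3) — stop
  → r_1 = 2.6192
beam 2: φ=0°, α=30°
  cosα=0.8660 sinα=0.5000 | (4,4) | tMaxX 0.6120 tMaxY 1.0200 | tΔX 1.1547 tΔY 2.0000
    t=0.6120 [x] (5,4)
    t=1.0200 [y] (5,5)
    t=1.7667 [x] (6,5)
    t=2.9214 [x] (7,5) — stop
  → r_2 = 2.9214
beam 3: φ=45°, α=75°
  cosα=0.2588 sinα=0.9659 | (4,4) | tMaxX 2.0478 tMaxY 0.5280 | tΔX 3.8637 tΔY 1.0353
    t=0.5280 [y] (4,5)
    t=1.5633 [y] (4,6)
    t=2.0478 [x] (5,6) — stop
  → r_3 = 2.0478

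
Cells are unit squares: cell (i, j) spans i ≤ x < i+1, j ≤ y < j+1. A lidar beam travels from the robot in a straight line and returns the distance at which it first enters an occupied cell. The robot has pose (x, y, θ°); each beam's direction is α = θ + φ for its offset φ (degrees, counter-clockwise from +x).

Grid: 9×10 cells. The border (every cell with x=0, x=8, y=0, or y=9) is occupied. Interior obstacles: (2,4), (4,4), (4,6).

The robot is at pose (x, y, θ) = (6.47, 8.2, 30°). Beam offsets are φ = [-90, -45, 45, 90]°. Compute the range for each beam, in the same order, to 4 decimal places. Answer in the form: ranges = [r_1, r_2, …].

ranges = [3.0600, 1.5840, 0.8282, 0.9238]

beam 1: φ=-90°, α=300°
  direction (0.5000, -0.8660); cell (6,8); t to first gridline: x 1.0600, y 0.2309 (then +2.0000 / +1.1547)
    (6,7) via y @ 0.2309
    (7,7) via x @ 1.0600
    (7,6) via y @ 1.3856
    (7,5) via y @ 2.5403
    (8,5) via x @ 3.0600  # hit
  → r_1 = 3.0600
beam 2: φ=-45°, α=345°
  direction (0.9659, -0.2588); cell (6,8); t to first gridline: x 0.5487, y 0.7727 (then +1.0353 / +3.8637)
    (7,8) via x @ 0.5487
    (7,7) via y @ 0.7727
    (8,7) via x @ 1.5840  # hit
  → r_2 = 1.5840
beam 3: φ=45°, α=75°
  direction (0.2588, 0.9659); cell (6,8); t to first gridline: x 2.0478, y 0.8282 (then +3.8637 / +1.0353)
    (6,9) via y @ 0.8282  # hit
  → r_3 = 0.8282
beam 4: φ=90°, α=120°
  direction (-0.5000, 0.8660); cell (6,8); t to first gridline: x 0.9400, y 0.9238 (then +2.0000 / +1.1547)
    (6,9) via y @ 0.9238  # hit
  → r_4 = 0.9238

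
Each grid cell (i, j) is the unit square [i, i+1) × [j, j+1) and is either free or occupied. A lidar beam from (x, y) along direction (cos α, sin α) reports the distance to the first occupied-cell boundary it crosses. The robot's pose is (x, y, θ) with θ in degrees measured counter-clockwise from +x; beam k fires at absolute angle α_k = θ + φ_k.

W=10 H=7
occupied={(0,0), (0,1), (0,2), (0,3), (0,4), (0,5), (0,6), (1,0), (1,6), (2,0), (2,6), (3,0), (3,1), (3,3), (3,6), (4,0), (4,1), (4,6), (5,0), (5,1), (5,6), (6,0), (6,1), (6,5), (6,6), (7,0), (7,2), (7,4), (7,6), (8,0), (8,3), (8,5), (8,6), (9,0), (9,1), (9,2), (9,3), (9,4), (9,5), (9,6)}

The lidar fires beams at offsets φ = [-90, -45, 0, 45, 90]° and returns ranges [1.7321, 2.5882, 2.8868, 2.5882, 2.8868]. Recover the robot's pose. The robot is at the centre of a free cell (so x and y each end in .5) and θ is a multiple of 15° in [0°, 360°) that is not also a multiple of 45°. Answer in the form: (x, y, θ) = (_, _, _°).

Candidates: 30 free-cell centres × 16 headings = 480 poses. Raycast each; keep the one whose scan matches to 4 dp.
  (7.5, 5.5, 195°): beam 1 = 0.5176 ≠ 1.7321 ✗
  (2.5, 3.5, 255°): beam 1 = 1.5529 ≠ 1.7321 ✗
  (8.5, 2.5, 165°): beam 1 = 0.5176 ≠ 1.7321 ✗
  (1.5, 5.5, 300°): beam 1 = 0.5774 ≠ 1.7321 ✗
  (6.5, 4.5, 330°): beam 1 = 2.8868 ≠ 1.7321 ✗
  …
  (4.5, 3.5, 30°): r_1=1.7321, r_2=2.5882, r_3=2.8868, r_4=2.5882, r_5=2.8868 — all match ✓
No second candidate reproduces the full scan.

(x, y, θ) = (4.5, 3.5, 30°)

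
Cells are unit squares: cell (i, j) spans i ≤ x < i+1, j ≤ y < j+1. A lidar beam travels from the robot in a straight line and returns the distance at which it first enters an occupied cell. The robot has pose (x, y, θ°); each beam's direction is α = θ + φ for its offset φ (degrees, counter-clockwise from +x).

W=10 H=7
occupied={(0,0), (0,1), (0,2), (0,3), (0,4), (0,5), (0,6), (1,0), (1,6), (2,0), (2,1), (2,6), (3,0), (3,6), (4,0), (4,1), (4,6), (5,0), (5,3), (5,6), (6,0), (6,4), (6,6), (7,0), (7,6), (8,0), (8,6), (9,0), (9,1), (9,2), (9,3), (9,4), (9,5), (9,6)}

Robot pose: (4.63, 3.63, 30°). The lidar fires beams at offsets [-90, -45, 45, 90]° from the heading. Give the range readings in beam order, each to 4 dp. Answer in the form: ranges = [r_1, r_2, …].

ranges = [3.0369, 0.3831, 2.4536, 2.7366]

beam 1: φ=-90°, α=300°
  dir = (cos 300°, sin 300°) = (0.5000, -0.8660); from cell (4,3)
  next x-line at t=0.7400, next y-line at t=0.7275; Δt_x=2.0000, Δt_y=1.1547
    y: enter (4,2) at t=0.7275
    x: enter (5,2) at t=0.7400
    y: enter (5,1) at t=1.8822
    x: enter (6,1) at t=2.7400
    y: enter (6,0) at t=3.0369 ← occupied
  → r_1 = 3.0369
beam 2: φ=-45°, α=345°
  dir = (cos 345°, sin 345°) = (0.9659, -0.2588); from cell (4,3)
  next x-line at t=0.3831, next y-line at t=2.4341; Δt_x=1.0353, Δt_y=3.8637
    x: enter (5,3) at t=0.3831 ← occupied
  → r_2 = 0.3831
beam 3: φ=45°, α=75°
  dir = (cos 75°, sin 75°) = (0.2588, 0.9659); from cell (4,3)
  next x-line at t=1.4296, next y-line at t=0.3831; Δt_x=3.8637, Δt_y=1.0353
    y: enter (4,4) at t=0.3831
    y: enter (4,5) at t=1.4183
    x: enter (5,5) at t=1.4296
    y: enter (5,6) at t=2.4536 ← occupied
  → r_3 = 2.4536
beam 4: φ=90°, α=120°
  dir = (cos 120°, sin 120°) = (-0.5000, 0.8660); from cell (4,3)
  next x-line at t=1.2600, next y-line at t=0.4272; Δt_x=2.0000, Δt_y=1.1547
    y: enter (4,4) at t=0.4272
    x: enter (3,4) at t=1.2600
    y: enter (3,5) at t=1.5819
    y: enter (3,6) at t=2.7366 ← occupied
  → r_4 = 2.7366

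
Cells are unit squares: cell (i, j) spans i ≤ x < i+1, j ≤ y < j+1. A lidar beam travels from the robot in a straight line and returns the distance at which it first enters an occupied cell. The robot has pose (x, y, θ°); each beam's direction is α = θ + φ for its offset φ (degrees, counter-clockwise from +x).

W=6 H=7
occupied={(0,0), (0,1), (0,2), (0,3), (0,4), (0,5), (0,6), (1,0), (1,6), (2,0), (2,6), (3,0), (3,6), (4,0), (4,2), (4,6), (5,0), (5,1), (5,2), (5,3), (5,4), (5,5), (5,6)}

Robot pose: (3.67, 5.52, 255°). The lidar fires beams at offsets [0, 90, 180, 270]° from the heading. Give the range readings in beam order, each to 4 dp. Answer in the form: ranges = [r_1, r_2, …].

ranges = [4.6794, 1.3769, 0.4969, 1.8546]

beam 1: φ=0°, α=255°
  direction (-0.2588, -0.9659); cell (3,5); t to first gridline: x 2.5887, y 0.5383 (then +3.8637 / +1.0353)
    (3,4) via y @ 0.5383
    (3,3) via y @ 1.5736
    (2,3) via x @ 2.5887
    (2,2) via y @ 2.6089
    (2,1) via y @ 3.6442
    (2,0) via y @ 4.6794  # hit
  → r_1 = 4.6794
beam 2: φ=90°, α=345°
  direction (0.9659, -0.2588); cell (3,5); t to first gridline: x 0.3416, y 2.0091 (then +1.0353 / +3.8637)
    (4,5) via x @ 0.3416
    (5,5) via x @ 1.3769  # hit
  → r_2 = 1.3769
beam 3: φ=180°, α=75°
  direction (0.2588, 0.9659); cell (3,5); t to first gridline: x 1.2750, y 0.4969 (then +3.8637 / +1.0353)
    (3,6) via y @ 0.4969  # hit
  → r_3 = 0.4969
beam 4: φ=270°, α=165°
  direction (-0.9659, 0.2588); cell (3,5); t to first gridline: x 0.6936, y 1.8546 (then +1.0353 / +3.8637)
    (2,5) via x @ 0.6936
    (1,5) via x @ 1.7289
    (1,6) via y @ 1.8546  # hit
  → r_4 = 1.8546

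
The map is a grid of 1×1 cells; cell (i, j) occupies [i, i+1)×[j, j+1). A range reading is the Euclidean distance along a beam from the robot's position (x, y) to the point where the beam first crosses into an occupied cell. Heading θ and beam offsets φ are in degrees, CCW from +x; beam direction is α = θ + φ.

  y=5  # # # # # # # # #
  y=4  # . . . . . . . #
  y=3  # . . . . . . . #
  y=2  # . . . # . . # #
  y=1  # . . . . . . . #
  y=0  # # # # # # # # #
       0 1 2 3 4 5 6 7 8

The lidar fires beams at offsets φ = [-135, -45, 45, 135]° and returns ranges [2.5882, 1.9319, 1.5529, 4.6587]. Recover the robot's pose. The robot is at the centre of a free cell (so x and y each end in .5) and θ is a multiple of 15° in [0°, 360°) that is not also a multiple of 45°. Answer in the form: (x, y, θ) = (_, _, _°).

(x, y, θ) = (5.5, 3.5, 30°)

The pose lattice has 26·16 = 416 candidates. Test each by forward raycasting.
  (6.5, 2.5, 255°): beam 1 = 2.8868 ≠ 2.5882 ✗
  (4.5, 1.5, 255°): beam 1 = 0.5774 ≠ 2.5882 ✗
  (2.5, 4.5, 165°): beam 1 = 1.0000 ≠ 2.5882 ✗
  …
  (5.5, 3.5, 30°): r_1=2.5882, r_2=1.9319, r_3=1.5529, r_4=4.6587 — all match ✓
Only this pose fits every beam.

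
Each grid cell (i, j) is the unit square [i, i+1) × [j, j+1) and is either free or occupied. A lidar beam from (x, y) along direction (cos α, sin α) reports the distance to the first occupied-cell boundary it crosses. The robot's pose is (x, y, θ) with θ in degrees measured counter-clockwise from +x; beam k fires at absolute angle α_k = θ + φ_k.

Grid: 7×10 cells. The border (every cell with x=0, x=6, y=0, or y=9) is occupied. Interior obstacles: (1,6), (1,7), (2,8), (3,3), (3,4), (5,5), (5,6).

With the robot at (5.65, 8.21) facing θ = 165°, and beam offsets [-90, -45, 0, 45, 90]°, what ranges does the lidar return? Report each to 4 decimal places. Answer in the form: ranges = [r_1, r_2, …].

beam 1: φ=-90°, α=75°
  direction (0.2588, 0.9659); cell (5,8); t to first gridline: x 1.3523, y 0.8179 (then +3.8637 / +1.0353)
    (5,9) via y @ 0.8179  # hit
  → r_1 = 0.8179
beam 2: φ=-45°, α=120°
  direction (-0.5000, 0.8660); cell (5,8); t to first gridline: x 1.3000, y 0.9122 (then +2.0000 / +1.1547)
    (5,9) via y @ 0.9122  # hit
  → r_2 = 0.9122
beam 3: φ=0°, α=165°
  direction (-0.9659, 0.2588); cell (5,8); t to first gridline: x 0.6729, y 3.0523 (then +1.0353 / +3.8637)
    (4,8) via x @ 0.6729
    (3,8) via x @ 1.7082
    (2,8) via x @ 2.7435  # hit
  → r_3 = 2.7435
beam 4: φ=45°, α=210°
  direction (-0.8660, -0.5000); cell (5,8); t to first gridline: x 0.7506, y 0.4200 (then +1.1547 / +2.0000)
    (5,7) via y @ 0.4200
    (4,7) via x @ 0.7506
    (3,7) via x @ 1.9053
    (3,6) via y @ 2.4200
    (2,6) via x @ 3.0600
    (1,6) via x @ 4.2147  # hit
  → r_4 = 4.2147
beam 5: φ=90°, α=255°
  direction (-0.2588, -0.9659); cell (5,8); t to first gridline: x 2.5114, y 0.2174 (then +3.8637 / +1.0353)
    (5,7) via y @ 0.2174
    (5,6) via y @ 1.2527  # hit
  → r_5 = 1.2527

ranges = [0.8179, 0.9122, 2.7435, 4.2147, 1.2527]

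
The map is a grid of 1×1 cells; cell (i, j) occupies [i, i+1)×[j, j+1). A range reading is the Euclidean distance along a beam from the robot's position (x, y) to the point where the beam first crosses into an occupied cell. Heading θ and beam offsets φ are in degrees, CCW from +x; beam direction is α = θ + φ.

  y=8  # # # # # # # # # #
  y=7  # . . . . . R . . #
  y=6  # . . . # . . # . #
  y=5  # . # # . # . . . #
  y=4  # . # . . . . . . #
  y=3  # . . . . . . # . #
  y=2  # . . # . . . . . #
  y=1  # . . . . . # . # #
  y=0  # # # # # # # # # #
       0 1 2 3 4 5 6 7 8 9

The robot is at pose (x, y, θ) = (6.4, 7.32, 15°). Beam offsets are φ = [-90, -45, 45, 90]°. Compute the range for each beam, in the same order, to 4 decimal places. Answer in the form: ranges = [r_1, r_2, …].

ranges = [3.4371, 0.6928, 0.7852, 0.7040]

beam 1: φ=-90°, α=285°
  direction (0.2588, -0.9659); cell (6,7); t to first gridline: x 2.3182, y 0.3313 (then +3.8637 / +1.0353)
    (6,6) via y @ 0.3313
    (6,5) via y @ 1.3666
    (7,5) via x @ 2.3182
    (7,4) via y @ 2.4018
    (7,3) via y @ 3.4371  # hit
  → r_1 = 3.4371
beam 2: φ=-45°, α=330°
  direction (0.8660, -0.5000); cell (6,7); t to first gridline: x 0.6928, y 0.6400 (then +1.1547 / +2.0000)
    (6,6) via y @ 0.6400
    (7,6) via x @ 0.6928  # hit
  → r_2 = 0.6928
beam 3: φ=45°, α=60°
  direction (0.5000, 0.8660); cell (6,7); t to first gridline: x 1.2000, y 0.7852 (then +2.0000 / +1.1547)
    (6,8) via y @ 0.7852  # hit
  → r_3 = 0.7852
beam 4: φ=90°, α=105°
  direction (-0.2588, 0.9659); cell (6,7); t to first gridline: x 1.5455, y 0.7040 (then +3.8637 / +1.0353)
    (6,8) via y @ 0.7040  # hit
  → r_4 = 0.7040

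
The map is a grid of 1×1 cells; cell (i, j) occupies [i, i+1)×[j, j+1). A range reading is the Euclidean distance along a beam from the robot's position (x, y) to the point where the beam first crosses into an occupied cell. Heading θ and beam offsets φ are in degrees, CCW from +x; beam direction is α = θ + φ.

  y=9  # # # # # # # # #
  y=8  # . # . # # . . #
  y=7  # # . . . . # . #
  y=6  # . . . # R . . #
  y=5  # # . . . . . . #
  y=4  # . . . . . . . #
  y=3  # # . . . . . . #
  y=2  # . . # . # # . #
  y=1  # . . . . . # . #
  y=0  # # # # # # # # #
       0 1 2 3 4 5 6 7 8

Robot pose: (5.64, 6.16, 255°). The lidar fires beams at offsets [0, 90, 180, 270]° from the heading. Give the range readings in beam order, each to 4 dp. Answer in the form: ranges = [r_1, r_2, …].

beam 1: φ=0°, α=255°
  direction (-0.2588, -0.9659); cell (5,6); t to first gridline: x 2.4728, y 0.1656 (then +3.8637 / +1.0353)
    (5,5) via y @ 0.1656
    (5,4) via y @ 1.2009
    (5,3) via y @ 2.2362
    (4,3) via x @ 2.4728
    (4,2) via y @ 3.2715
    (4,1) via y @ 4.3067
    (4,0) via y @ 5.3420  # hit
  → r_1 = 5.3420
beam 2: φ=90°, α=345°
  direction (0.9659, -0.2588); cell (5,6); t to first gridline: x 0.3727, y 0.6182 (then +1.0353 / +3.8637)
    (6,6) via x @ 0.3727
    (6,5) via y @ 0.6182
    (7,5) via x @ 1.4080
    (8,5) via x @ 2.4433  # hit
  → r_2 = 2.4433
beam 3: φ=180°, α=75°
  direction (0.2588, 0.9659); cell (5,6); t to first gridline: x 1.3909, y 0.8696 (then +3.8637 / +1.0353)
    (5,7) via y @ 0.8696
    (6,7) via x @ 1.3909  # hit
  → r_3 = 1.3909
beam 4: φ=270°, α=165°
  direction (-0.9659, 0.2588); cell (5,6); t to first gridline: x 0.6626, y 3.2455 (then +1.0353 / +3.8637)
    (4,6) via x @ 0.6626  # hit
  → r_4 = 0.6626

ranges = [5.3420, 2.4433, 1.3909, 0.6626]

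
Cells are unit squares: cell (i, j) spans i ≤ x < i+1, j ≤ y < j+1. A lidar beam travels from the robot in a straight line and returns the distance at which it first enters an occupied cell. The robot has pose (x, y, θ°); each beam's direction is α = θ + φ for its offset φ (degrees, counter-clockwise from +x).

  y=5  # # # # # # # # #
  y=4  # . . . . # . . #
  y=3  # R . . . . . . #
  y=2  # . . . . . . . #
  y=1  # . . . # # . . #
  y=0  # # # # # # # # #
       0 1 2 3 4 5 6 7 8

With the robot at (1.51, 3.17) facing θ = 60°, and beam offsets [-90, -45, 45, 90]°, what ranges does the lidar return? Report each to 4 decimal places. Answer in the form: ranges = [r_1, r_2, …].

beam 1: φ=-90°, α=330°
  direction (0.8660, -0.5000); cell (1,3); t to first gridline: x 0.5658, y 0.3400 (then +1.1547 / +2.0000)
    (1,2) via y @ 0.3400
    (2,2) via x @ 0.5658
    (3,2) via x @ 1.7205
    (3,1) via y @ 2.3400
    (4,1) via x @ 2.8752  # hit
  → r_1 = 2.8752
beam 2: φ=-45°, α=15°
  direction (0.9659, 0.2588); cell (1,3); t to first gridline: x 0.5073, y 3.2069 (then +1.0353 / +3.8637)
    (2,3) via x @ 0.5073
    (3,3) via x @ 1.5426
    (4,3) via x @ 2.5778
    (4,4) via y @ 3.2069
    (5,4) via x @ 3.6131  # hit
  → r_2 = 3.6131
beam 3: φ=45°, α=105°
  direction (-0.2588, 0.9659); cell (1,3); t to first gridline: x 1.9705, y 0.8593 (then +3.8637 / +1.0353)
    (1,4) via y @ 0.8593
    (1,5) via y @ 1.8946  # hit
  → r_3 = 1.8946
beam 4: φ=90°, α=150°
  direction (-0.8660, 0.5000); cell (1,3); t to first gridline: x 0.5889, y 1.6600 (then +1.1547 / +2.0000)
    (0,3) via x @ 0.5889  # hit
  → r_4 = 0.5889

ranges = [2.8752, 3.6131, 1.8946, 0.5889]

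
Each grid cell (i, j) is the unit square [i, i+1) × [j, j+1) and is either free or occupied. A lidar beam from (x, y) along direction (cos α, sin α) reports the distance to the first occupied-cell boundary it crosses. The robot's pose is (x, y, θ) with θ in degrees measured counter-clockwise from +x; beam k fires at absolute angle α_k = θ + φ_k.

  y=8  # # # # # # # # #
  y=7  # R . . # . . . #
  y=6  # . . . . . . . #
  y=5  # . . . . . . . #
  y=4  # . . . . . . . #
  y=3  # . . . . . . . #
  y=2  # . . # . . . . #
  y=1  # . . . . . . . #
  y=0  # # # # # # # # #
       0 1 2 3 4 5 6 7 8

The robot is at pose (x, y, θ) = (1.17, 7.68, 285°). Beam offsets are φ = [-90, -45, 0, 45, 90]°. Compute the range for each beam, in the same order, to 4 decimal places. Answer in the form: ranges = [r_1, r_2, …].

beam 1: φ=-90°, α=195°
  dir = (cos 195°, sin 195°) = (-0.9659, -0.2588); from cell (1,7)
  next x-line at t=0.1760, next y-line at t=2.6273; Δt_x=1.0353, Δt_y=3.8637
    x: enter (0,7) at t=0.1760 ← occupied
  → r_1 = 0.1760
beam 2: φ=-45°, α=240°
  dir = (cos 240°, sin 240°) = (-0.5000, -0.8660); from cell (1,7)
  next x-line at t=0.3400, next y-line at t=0.7852; Δt_x=2.0000, Δt_y=1.1547
    x: enter (0,7) at t=0.3400 ← occupied
  → r_2 = 0.3400
beam 3: φ=0°, α=285°
  dir = (cos 285°, sin 285°) = (0.2588, -0.9659); from cell (1,7)
  next x-line at t=3.2069, next y-line at t=0.7040; Δt_x=3.8637, Δt_y=1.0353
    y: enter (1,6) at t=0.7040
    y: enter (1,5) at t=1.7393
    y: enter (1,4) at t=2.7745
    x: enter (2,4) at t=3.2069
    y: enter (2,3) at t=3.8098
    y: enter (2,2) at t=4.8451
    y: enter (2,1) at t=5.8804
    y: enter (2,0) at t=6.9156 ← occupied
  → r_3 = 6.9156
beam 4: φ=45°, α=330°
  dir = (cos 330°, sin 330°) = (0.8660, -0.5000); from cell (1,7)
  next x-line at t=0.9584, next y-line at t=1.3600; Δt_x=1.1547, Δt_y=2.0000
    x: enter (2,7) at t=0.9584
    y: enter (2,6) at t=1.3600
    x: enter (3,6) at t=2.1131
    x: enter (4,6) at t=3.2678
    y: enter (4,5) at t=3.3600
    x: enter (5,5) at t=4.4225
    y: enter (5,4) at t=5.3600
    x: enter (6,4) at t=5.5772
    x: enter (7,4) at t=6.7319
    y: enter (7,3) at t=7.3600
    x: enter (8,3) at t=7.8866 ← occupied
  → r_4 = 7.8866
beam 5: φ=90°, α=15°
  dir = (cos 15°, sin 15°) = (0.9659, 0.2588); from cell (1,7)
  next x-line at t=0.8593, next y-line at t=1.2364; Δt_x=1.0353, Δt_y=3.8637
    x: enter (2,7) at t=0.8593
    y: enter (2,8) at t=1.2364 ← occupied
  → r_5 = 1.2364

ranges = [0.1760, 0.3400, 6.9156, 7.8866, 1.2364]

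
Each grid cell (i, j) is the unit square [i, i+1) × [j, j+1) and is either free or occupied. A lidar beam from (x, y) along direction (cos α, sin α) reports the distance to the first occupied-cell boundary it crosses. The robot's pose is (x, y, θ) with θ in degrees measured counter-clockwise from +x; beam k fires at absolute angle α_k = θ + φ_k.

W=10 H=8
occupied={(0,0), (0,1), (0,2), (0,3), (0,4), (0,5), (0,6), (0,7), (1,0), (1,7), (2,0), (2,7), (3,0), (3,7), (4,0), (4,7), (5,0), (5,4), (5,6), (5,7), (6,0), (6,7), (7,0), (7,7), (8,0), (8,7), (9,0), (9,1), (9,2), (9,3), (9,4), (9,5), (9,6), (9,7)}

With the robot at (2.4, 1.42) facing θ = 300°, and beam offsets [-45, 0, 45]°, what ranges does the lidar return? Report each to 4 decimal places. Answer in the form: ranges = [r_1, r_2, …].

beam 1: φ=-45°, α=255°
  cosα=-0.2588 sinα=-0.9659 | (2,1) | tMaxX 1.5455 tMaxY 0.4348 | tΔX 3.8637 tΔY 1.0353
    t=0.4348 [y] (2,0) — stop
  → r_1 = 0.4348
beam 2: φ=0°, α=300°
  cosα=0.5000 sinα=-0.8660 | (2,1) | tMaxX 1.2000 tMaxY 0.4850 | tΔX 2.0000 tΔY 1.1547
    t=0.4850 [y] (2,0) — stop
  → r_2 = 0.4850
beam 3: φ=45°, α=345°
  cosα=0.9659 sinα=-0.2588 | (2,1) | tMaxX 0.6212 tMaxY 1.6228 | tΔX 1.0353 tΔY 3.8637
    t=0.6212 [x] (3,1)
    t=1.6228 [y] (3,0) — stop
  → r_3 = 1.6228

ranges = [0.4348, 0.4850, 1.6228]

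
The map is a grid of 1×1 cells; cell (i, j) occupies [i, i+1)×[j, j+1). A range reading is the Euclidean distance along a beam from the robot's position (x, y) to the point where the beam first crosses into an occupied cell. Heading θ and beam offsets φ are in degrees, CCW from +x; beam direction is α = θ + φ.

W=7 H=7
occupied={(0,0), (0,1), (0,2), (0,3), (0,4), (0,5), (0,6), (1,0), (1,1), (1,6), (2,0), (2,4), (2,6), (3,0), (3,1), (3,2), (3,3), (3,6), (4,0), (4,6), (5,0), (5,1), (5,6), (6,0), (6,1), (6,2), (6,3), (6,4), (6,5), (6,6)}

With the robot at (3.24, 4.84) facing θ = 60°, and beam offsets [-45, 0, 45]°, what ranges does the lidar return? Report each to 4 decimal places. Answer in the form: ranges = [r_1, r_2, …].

beam 1: φ=-45°, α=15°
  dir = (cos 15°, sin 15°) = (0.9659, 0.2588); from cell (3,4)
  next x-line at t=0.7868, next y-line at t=0.6182; Δt_x=1.0353, Δt_y=3.8637
    y: enter (3,5) at t=0.6182
    x: enter (4,5) at t=0.7868
    x: enter (5,5) at t=1.8221
    x: enter (6,5) at t=2.8574 ← occupied
  → r_1 = 2.8574
beam 2: φ=0°, α=60°
  dir = (cos 60°, sin 60°) = (0.5000, 0.8660); from cell (3,4)
  next x-line at t=1.5200, next y-line at t=0.1848; Δt_x=2.0000, Δt_y=1.1547
    y: enter (3,5) at t=0.1848
    y: enter (3,6) at t=1.3395 ← occupied
  → r_2 = 1.3395
beam 3: φ=45°, α=105°
  dir = (cos 105°, sin 105°) = (-0.2588, 0.9659); from cell (3,4)
  next x-line at t=0.9273, next y-line at t=0.1656; Δt_x=3.8637, Δt_y=1.0353
    y: enter (3,5) at t=0.1656
    x: enter (2,5) at t=0.9273
    y: enter (2,6) at t=1.2009 ← occupied
  → r_3 = 1.2009

ranges = [2.8574, 1.3395, 1.2009]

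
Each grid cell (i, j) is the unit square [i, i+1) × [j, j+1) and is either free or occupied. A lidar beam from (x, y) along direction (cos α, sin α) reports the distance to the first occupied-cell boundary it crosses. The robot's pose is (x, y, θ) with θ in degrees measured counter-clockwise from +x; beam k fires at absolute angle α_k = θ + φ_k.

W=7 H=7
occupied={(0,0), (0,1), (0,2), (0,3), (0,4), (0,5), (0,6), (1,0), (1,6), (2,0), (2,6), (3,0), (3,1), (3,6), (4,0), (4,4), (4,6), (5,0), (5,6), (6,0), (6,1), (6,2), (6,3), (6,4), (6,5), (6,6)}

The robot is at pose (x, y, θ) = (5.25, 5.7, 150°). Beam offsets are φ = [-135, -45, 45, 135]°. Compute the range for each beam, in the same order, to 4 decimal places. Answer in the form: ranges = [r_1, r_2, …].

ranges = [0.7765, 0.3106, 4.3999, 2.8978]

beam 1: φ=-135°, α=15°
  dir = (cos 15°, sin 15°) = (0.9659, 0.2588); from cell (5,5)
  next x-line at t=0.7765, next y-line at t=1.1591; Δt_x=1.0353, Δt_y=3.8637
    x: enter (6,5) at t=0.7765 ← occupied
  → r_1 = 0.7765
beam 2: φ=-45°, α=105°
  dir = (cos 105°, sin 105°) = (-0.2588, 0.9659); from cell (5,5)
  next x-line at t=0.9659, next y-line at t=0.3106; Δt_x=3.8637, Δt_y=1.0353
    y: enter (5,6) at t=0.3106 ← occupied
  → r_2 = 0.3106
beam 3: φ=45°, α=195°
  dir = (cos 195°, sin 195°) = (-0.9659, -0.2588); from cell (5,5)
  next x-line at t=0.2588, next y-line at t=2.7046; Δt_x=1.0353, Δt_y=3.8637
    x: enter (4,5) at t=0.2588
    x: enter (3,5) at t=1.2941
    x: enter (2,5) at t=2.3294
    y: enter (2,4) at t=2.7046
    x: enter (1,4) at t=3.3646
    x: enter (0,4) at t=4.3999 ← occupied
  → r_3 = 4.3999
beam 4: φ=135°, α=285°
  dir = (cos 285°, sin 285°) = (0.2588, -0.9659); from cell (5,5)
  next x-line at t=2.8978, next y-line at t=0.7247; Δt_x=3.8637, Δt_y=1.0353
    y: enter (5,4) at t=0.7247
    y: enter (5,3) at t=1.7600
    y: enter (5,2) at t=2.7952
    x: enter (6,2) at t=2.8978 ← occupied
  → r_4 = 2.8978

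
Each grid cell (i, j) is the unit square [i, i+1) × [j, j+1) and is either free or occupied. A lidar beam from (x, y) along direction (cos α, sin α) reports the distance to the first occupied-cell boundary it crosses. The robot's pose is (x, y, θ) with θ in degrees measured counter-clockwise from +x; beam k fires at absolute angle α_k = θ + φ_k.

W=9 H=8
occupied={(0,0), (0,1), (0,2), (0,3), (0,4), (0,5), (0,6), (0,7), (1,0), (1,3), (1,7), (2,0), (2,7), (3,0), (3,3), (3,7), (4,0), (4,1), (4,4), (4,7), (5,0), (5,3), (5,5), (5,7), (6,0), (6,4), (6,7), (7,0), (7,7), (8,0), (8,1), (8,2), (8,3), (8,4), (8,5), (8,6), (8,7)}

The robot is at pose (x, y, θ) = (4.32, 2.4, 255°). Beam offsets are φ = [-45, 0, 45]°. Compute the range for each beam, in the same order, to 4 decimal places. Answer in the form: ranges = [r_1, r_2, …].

beam 1: φ=-45°, α=210°
  d=(-0.8660,-0.5000)  start (4,2)  tX=0.3695 tY=0.8000  stride 1/|dx|=1.1547 1/|dy|=2.0000
    cross x-line → (3,2), t=0.3695
    cross y-line → (3,1), t=0.8000
    cross x-line → (2,1), t=1.5242
    cross x-line → (1,1), t=2.6789
    cross y-line → (1,0), t=2.8000 (wall)
  → r_1 = 2.8000
beam 2: φ=0°, α=255°
  d=(-0.2588,-0.9659)  start (4,2)  tX=1.2364 tY=0.4141  stride 1/|dx|=3.8637 1/|dy|=1.0353
    cross y-line → (4,1), t=0.4141 (wall)
  → r_2 = 0.4141
beam 3: φ=45°, α=300°
  d=(0.5000,-0.8660)  start (4,2)  tX=1.3600 tY=0.4619  stride 1/|dx|=2.0000 1/|dy|=1.1547
    cross y-line → (4,1), t=0.4619 (wall)
  → r_3 = 0.4619

ranges = [2.8000, 0.4141, 0.4619]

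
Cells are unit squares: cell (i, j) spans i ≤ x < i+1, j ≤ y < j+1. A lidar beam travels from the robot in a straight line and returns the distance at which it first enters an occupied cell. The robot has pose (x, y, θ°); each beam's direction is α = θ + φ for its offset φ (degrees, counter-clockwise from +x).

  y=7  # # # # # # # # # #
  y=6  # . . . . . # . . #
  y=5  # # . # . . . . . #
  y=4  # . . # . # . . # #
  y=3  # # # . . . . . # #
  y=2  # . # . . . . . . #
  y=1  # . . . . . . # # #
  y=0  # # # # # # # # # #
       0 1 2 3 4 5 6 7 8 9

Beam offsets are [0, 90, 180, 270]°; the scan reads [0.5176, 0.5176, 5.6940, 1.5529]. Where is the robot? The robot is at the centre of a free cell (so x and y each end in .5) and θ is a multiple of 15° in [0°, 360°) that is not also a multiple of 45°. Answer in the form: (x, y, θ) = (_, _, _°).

Enumerate (i+0.5, j+0.5, θ) over the 36 free cells and 16 admissible headings. For each, cast all 4 beams and compare to the given ranges.
  (1.5, 2.5, 150°): beam 1 = 0.5774 ≠ 0.5176 ✗
  (6.5, 1.5, 120°): beam 1 = 2.8868 ≠ 0.5176 ✗
  (6.5, 5.5, 60°): beam 1 = 0.5774 ≠ 0.5176 ✗
  (7.5, 3.5, 195°): beam 1 = 4.6587 ≠ 0.5176 ✗
  …
  (7.5, 6.5, 75°): r_1=0.5176, r_2=0.5176, r_3=5.6940, r_4=1.5529 — all match ✓
Only this pose fits every beam.

(x, y, θ) = (7.5, 6.5, 75°)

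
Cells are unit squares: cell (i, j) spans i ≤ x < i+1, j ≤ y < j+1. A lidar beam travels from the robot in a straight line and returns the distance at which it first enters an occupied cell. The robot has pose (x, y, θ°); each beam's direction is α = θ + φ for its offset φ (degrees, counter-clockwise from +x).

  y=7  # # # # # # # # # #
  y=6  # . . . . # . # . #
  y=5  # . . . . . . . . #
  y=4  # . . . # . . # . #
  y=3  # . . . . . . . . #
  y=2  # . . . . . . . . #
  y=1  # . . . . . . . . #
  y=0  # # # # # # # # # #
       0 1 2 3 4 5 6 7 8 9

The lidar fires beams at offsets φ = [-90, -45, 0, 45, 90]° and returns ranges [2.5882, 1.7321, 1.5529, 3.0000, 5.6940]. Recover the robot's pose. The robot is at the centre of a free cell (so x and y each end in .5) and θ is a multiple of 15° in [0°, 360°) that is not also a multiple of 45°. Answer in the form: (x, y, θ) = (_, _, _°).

Enumerate (i+0.5, j+0.5, θ) over the 44 free cells and 16 admissible headings. For each, cast all 5 beams and compare to the given ranges.
  (4.5, 2.5, 30°): beam 1 = 1.7321 ≠ 2.5882 ✗
  (1.5, 4.5, 165°): beam 2 = 1.0000 ≠ 1.7321 ✗
  (5.5, 5.5, 105°): beam 1 = 1.9319 ≠ 2.5882 ✗
  …
  (3.5, 2.5, 285°): r_1=2.5882, r_2=1.7321, r_3=1.5529, r_4=3.0000, r_5=5.6940 — all match ✓
Only this pose fits every beam.

(x, y, θ) = (3.5, 2.5, 285°)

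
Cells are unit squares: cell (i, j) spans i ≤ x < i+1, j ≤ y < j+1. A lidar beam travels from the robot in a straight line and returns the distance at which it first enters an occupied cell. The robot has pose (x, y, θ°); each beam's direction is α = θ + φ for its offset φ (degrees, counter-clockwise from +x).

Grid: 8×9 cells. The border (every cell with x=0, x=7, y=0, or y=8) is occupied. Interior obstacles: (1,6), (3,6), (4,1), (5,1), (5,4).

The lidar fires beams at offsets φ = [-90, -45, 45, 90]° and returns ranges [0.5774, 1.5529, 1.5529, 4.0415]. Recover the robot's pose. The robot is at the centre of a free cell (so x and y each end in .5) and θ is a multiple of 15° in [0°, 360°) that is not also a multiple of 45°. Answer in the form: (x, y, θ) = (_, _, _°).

The pose lattice has 37·16 = 592 candidates. Test each by forward raycasting.
  (6.5, 1.5, 300°): beam 2 = 0.5176 ≠ 1.5529 ✗
  (5.5, 6.5, 255°): beam 1 = 1.5529 ≠ 0.5774 ✗
  (3.5, 7.5, 300°): beam 1 = 1.7321 ≠ 0.5774 ✗
  …
  (5.5, 2.5, 30°): r_1=0.5774, r_2=1.5529, r_3=1.5529, r_4=4.0415 — all match ✓
No second candidate reproduces the full scan.

(x, y, θ) = (5.5, 2.5, 30°)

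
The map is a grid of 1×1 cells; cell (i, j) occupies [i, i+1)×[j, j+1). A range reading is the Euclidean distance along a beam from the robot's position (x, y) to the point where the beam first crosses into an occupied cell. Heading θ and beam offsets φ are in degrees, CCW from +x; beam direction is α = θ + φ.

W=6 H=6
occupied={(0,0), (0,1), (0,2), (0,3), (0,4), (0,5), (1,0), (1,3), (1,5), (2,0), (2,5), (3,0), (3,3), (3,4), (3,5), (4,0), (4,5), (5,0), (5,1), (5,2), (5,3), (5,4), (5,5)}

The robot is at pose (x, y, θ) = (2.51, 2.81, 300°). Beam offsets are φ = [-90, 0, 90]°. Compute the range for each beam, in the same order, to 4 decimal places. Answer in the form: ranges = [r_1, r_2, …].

beam 1: φ=-90°, α=210°
  cosα=-0.8660 sinα=-0.5000 | (2,2) | tMaxX 0.5889 tMaxY 1.6200 | tΔX 1.1547 tΔY 2.0000
    t=0.5889 [x] (1,2)
    t=1.6200 [y] (1,1)
    t=1.7436 [x] (0,1) — stop
  → r_1 = 1.7436
beam 2: φ=0°, α=300°
  cosα=0.5000 sinα=-0.8660 | (2,2) | tMaxX 0.9800 tMaxY 0.9353 | tΔX 2.0000 tΔY 1.1547
    t=0.9353 [y] (2,1)
    t=0.9800 [x] (3,1)
    t=2.0900 [y] (3,0) — stop
  → r_2 = 2.0900
beam 3: φ=90°, α=30°
  cosα=0.8660 sinα=0.5000 | (2,2) | tMaxX 0.5658 tMaxY 0.3800 | tΔX 1.1547 tΔY 2.0000
    t=0.3800 [y] (2,3)
    t=0.5658 [x] (3,3) — stop
  → r_3 = 0.5658

ranges = [1.7436, 2.0900, 0.5658]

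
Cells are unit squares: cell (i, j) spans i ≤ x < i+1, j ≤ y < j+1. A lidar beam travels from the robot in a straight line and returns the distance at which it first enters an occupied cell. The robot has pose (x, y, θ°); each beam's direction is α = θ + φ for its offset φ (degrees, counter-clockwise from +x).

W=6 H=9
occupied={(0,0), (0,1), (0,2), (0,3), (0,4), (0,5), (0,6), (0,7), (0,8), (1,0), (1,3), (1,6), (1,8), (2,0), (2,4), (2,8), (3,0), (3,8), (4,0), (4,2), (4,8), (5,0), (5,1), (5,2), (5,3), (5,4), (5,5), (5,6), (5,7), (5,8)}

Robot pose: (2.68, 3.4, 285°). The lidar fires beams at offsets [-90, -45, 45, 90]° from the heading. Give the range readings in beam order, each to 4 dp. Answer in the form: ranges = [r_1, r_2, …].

ranges = [0.7040, 2.7713, 1.5242, 2.4018]

beam 1: φ=-90°, α=195°
  d=(-0.9659,-0.2588)  start (2,3)  tX=0.7040 tY=1.5455  stride 1/|dx|=1.0353 1/|dy|=3.8637
    cross x-line → (1,3), t=0.7040 (wall)
  → r_1 = 0.7040
beam 2: φ=-45°, α=240°
  d=(-0.5000,-0.8660)  start (2,3)  tX=1.3600 tY=0.4619  stride 1/|dx|=2.0000 1/|dy|=1.1547
    cross y-line → (2,2), t=0.4619
    cross x-line → (1,2), t=1.3600
    cross y-line → (1,1), t=1.6166
    cross y-line → (1,0), t=2.7713 (wall)
  → r_2 = 2.7713
beam 3: φ=45°, α=330°
  d=(0.8660,-0.5000)  start (2,3)  tX=0.3695 tY=0.8000  stride 1/|dx|=1.1547 1/|dy|=2.0000
    cross x-line → (3,3), t=0.3695
    cross y-line → (3,2), t=0.8000
    cross x-line → (4,2), t=1.5242 (wall)
  → r_3 = 1.5242
beam 4: φ=90°, α=15°
  d=(0.9659,0.2588)  start (2,3)  tX=0.3313 tY=2.3182  stride 1/|dx|=1.0353 1/|dy|=3.8637
    cross x-line → (3,3), t=0.3313
    cross x-line → (4,3), t=1.3666
    cross y-line → (4,4), t=2.3182
    cross x-line → (5,4), t=2.4018 (wall)
  → r_4 = 2.4018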